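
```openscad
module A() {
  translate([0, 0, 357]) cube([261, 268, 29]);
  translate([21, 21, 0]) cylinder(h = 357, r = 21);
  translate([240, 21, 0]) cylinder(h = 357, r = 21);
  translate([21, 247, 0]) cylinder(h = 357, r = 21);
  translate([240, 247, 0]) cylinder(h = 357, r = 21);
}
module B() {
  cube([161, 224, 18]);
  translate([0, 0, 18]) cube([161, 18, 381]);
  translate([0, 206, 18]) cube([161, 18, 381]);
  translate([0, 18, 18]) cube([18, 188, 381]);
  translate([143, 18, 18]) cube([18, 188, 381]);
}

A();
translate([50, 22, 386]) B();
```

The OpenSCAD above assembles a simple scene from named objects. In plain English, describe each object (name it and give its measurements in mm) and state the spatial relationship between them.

A is a simple wooden stool: a rectangular seat 261 mm (x) by 268 mm (y), 29 mm thick, top face at z = 386 mm, on four round legs, each 42 mm in diameter. The legs rest on z = 0, each leg's axis is inset half a diameter from the nearest pair of seat edges (so the leg's bounding box is flush with the corner).

B is an open storage box with external size 161×224×399 mm and wall thickness 18 mm (the base is also 18 mm thick). The base covers the whole footprint; the four walls stand on the base, with the y-facing walls full-width and the x-facing walls fitting between their inner faces.

The open box is on top of the stool, centred.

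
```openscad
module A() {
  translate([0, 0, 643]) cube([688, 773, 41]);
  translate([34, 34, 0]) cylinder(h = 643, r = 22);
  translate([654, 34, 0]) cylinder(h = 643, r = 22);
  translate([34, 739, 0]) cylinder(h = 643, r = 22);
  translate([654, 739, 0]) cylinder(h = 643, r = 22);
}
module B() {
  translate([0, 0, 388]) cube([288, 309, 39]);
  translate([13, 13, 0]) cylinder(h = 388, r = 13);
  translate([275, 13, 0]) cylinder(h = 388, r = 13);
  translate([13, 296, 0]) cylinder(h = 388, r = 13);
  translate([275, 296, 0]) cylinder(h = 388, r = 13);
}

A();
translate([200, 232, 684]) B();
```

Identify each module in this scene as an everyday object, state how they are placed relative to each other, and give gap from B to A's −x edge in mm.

A is a table. B is a stool. The stool is on top of the table, centred. The gap from the stool to the table's −x edge is 200 mm.

The stool's min-x is at 200; the table's min-x is 0; gap = 200 mm.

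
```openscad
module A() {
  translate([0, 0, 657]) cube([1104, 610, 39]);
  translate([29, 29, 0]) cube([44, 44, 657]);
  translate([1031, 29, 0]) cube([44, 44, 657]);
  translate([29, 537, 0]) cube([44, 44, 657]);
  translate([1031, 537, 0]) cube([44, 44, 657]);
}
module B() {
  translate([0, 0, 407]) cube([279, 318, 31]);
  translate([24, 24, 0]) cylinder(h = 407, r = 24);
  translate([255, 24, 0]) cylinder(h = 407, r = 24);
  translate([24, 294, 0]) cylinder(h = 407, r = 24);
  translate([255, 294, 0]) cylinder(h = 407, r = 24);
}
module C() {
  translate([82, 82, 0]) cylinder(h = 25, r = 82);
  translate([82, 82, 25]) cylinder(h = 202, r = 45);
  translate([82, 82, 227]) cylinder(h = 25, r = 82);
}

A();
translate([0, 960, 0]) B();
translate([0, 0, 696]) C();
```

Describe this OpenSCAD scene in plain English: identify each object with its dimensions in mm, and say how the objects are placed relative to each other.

A is a table: top 1104 mm (x) × 610 mm (y), 39 mm thick, upper face at z = 696 mm, on four 44×44 mm square legs, each inset 29 mm from the nearest pair of top edges, running from z = 0 to the bottom of the top.

B is a four-legged stool. The seat is a 279×318×31 mm slab whose top surface is at z = 438 mm; four round legs, each 48 mm in diameter, run from the floor (z = 0) to the underside of the seat, each leg's axis is inset half a diameter from the nearest pair of seat edges (so the leg's bounding box is flush with the corner).

C is a spool: two coaxial disc flanges of radius 82 mm and thickness 25 mm, joined by a core cylinder of radius 45 mm and height 202 mm. The lower flange rests on z = 0 and the three cylinders share a vertical axis.

The stool is on the floor beside the table on its +y side. The spool is on top of the table.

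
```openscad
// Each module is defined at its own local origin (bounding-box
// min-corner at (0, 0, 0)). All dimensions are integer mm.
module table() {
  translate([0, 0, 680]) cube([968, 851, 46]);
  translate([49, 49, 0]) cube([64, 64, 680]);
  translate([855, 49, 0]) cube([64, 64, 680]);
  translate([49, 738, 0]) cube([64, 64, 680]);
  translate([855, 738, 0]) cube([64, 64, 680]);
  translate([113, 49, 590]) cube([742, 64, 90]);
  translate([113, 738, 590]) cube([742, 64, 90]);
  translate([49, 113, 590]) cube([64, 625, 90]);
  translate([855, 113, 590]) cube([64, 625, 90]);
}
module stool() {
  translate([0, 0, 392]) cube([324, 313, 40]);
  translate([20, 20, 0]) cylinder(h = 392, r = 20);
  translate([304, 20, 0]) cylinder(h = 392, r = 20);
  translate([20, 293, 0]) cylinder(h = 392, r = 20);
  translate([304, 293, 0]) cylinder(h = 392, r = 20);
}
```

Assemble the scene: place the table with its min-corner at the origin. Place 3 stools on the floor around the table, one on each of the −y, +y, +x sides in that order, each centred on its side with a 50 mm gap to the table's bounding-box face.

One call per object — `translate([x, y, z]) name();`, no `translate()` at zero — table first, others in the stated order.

table();
translate([322, -363, 0]) stool();
translate([322, 901, 0]) stool();
translate([1018, 269, 0]) stool();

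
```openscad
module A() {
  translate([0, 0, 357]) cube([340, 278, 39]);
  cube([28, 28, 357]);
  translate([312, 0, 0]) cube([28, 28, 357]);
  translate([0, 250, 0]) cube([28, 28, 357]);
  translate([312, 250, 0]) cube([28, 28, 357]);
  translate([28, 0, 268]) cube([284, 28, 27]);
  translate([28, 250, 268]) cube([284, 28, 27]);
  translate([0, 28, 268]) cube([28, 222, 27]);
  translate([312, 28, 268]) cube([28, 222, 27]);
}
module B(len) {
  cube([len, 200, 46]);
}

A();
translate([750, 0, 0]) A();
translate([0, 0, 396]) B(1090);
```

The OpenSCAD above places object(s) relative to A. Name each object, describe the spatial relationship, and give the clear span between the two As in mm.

Second stool starts at x = 750; first ends at x = 340; clear span = 750 − 340 = 410 mm.

A is a stool. B is a beam. A beam spans the tops of two stools. The clear span between the two stools is 410 mm.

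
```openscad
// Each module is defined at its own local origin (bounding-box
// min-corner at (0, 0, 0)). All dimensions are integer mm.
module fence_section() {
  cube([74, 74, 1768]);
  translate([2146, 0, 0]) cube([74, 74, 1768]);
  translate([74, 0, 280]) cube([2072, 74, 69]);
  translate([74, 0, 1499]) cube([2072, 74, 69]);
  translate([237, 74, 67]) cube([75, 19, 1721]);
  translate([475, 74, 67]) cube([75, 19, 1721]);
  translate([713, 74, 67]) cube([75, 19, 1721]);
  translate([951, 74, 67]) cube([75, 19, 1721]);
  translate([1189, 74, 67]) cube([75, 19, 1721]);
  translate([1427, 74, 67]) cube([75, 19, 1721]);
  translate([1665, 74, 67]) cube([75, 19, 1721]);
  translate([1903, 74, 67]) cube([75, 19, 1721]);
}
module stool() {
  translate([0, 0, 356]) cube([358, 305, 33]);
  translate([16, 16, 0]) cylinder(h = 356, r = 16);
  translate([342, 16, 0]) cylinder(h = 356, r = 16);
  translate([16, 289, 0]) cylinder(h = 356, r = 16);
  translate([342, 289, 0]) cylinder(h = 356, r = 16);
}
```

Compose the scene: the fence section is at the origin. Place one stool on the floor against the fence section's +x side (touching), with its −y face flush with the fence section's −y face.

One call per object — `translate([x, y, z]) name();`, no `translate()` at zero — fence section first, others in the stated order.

fence_section();
translate([2220, 0, 0]) stool();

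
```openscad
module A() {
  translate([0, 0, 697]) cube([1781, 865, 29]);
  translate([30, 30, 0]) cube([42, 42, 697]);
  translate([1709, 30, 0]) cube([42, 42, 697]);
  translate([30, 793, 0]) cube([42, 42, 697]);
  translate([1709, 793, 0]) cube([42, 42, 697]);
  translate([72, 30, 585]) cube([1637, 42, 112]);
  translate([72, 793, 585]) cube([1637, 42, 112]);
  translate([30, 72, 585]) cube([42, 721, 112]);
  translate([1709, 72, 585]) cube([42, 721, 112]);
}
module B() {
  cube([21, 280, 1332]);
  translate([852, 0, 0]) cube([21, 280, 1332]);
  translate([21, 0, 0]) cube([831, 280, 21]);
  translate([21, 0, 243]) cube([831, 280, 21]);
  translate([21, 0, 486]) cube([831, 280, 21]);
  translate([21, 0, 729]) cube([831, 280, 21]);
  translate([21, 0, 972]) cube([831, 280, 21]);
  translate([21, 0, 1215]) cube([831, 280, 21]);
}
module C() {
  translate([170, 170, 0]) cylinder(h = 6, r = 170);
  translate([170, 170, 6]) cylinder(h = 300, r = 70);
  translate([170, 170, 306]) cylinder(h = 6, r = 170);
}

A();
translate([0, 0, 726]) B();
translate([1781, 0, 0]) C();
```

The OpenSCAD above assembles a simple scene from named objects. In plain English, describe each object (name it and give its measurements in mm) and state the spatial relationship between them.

A is a table: top 1781 mm (x) × 865 mm (y), 29 mm thick, upper face at z = 726 mm, on four 42×42 mm square legs, each inset 30 mm from the nearest pair of top edges, running from z = 0 to the bottom of the top. Four apron rails, 42 mm thick and 112 mm tall, run between adjacent legs with their top edges flush with the underside of the top and their outer faces flush with the legs' outer faces.

B is an open bookshelf. Two side panels, each 21 mm thick, 280 mm deep and 1332 mm tall, stand 873 mm apart (outside-to-outside). Between them sit 6 shelves, each 21 mm thick and 280 mm deep, spanning the full gap between the sides. The bottom shelf rests on the floor (its underside at z = 0) and the clear gap between one shelf's top and the next shelf's underside is 222 mm.

C is a spool: two coaxial disc flanges of radius 170 mm and thickness 6 mm, joined by a core cylinder of radius 70 mm and height 300 mm. The lower flange rests on z = 0 and the three cylinders share a vertical axis.

The bookshelf is on top of the table. The spool is against the table's +x side, with their −y faces flush.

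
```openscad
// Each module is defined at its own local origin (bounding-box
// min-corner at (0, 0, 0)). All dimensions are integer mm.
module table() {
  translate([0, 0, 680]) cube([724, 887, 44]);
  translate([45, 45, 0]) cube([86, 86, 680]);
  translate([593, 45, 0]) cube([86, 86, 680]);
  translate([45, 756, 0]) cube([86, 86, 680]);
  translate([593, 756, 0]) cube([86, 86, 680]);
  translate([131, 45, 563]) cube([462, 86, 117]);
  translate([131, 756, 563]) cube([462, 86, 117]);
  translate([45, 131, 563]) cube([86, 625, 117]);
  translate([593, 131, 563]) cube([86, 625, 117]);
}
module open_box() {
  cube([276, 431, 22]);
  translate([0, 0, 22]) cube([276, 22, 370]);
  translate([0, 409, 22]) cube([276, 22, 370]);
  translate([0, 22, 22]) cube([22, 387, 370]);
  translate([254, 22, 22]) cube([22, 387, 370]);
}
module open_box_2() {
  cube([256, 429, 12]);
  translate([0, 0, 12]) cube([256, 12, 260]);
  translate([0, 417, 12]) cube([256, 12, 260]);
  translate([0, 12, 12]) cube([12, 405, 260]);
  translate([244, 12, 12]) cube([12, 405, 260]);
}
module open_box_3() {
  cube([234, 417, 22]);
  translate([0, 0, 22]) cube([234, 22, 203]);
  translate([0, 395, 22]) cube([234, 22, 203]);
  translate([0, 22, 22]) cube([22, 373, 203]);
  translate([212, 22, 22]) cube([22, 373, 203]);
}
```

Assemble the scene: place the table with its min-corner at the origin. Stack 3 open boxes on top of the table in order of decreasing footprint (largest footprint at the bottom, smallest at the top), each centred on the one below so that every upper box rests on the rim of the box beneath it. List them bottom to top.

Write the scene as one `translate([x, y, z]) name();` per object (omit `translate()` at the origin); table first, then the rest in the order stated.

table();
translate([224, 228, 724]) open_box();
translate([234, 229, 1116]) open_box_2();
translate([245, 235, 1388]) open_box_3();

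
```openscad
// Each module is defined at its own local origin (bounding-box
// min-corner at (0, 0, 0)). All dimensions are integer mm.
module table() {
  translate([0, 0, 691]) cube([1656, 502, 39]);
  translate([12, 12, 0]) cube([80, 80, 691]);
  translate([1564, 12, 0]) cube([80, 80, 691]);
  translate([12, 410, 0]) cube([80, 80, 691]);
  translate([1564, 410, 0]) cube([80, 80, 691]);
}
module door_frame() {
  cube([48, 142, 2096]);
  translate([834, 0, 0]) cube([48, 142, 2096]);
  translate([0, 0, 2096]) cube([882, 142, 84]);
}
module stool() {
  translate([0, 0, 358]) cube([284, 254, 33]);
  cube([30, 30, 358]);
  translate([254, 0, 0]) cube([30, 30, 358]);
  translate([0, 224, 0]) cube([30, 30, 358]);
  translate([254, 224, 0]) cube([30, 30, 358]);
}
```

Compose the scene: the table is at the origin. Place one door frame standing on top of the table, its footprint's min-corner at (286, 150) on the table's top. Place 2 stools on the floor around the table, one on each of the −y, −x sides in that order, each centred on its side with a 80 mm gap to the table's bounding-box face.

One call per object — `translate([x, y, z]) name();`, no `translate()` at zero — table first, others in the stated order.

table();
translate([286, 150, 730]) door_frame();
translate([686, -334, 0]) stool();
translate([-364, 124, 0]) stool();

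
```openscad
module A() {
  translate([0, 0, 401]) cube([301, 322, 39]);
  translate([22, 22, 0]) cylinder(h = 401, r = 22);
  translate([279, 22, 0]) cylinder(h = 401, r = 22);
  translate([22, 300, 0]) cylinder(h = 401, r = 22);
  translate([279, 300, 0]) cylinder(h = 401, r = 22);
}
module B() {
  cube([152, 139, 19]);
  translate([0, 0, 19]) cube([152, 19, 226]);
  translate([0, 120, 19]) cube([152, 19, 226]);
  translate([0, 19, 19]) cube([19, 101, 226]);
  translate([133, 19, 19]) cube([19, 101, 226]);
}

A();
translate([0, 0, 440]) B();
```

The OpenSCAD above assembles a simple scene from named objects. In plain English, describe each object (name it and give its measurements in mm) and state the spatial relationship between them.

A is a four-legged stool. The seat is 301×322 mm, 39 mm thick, top at z = 440 mm. It stands on four round legs, each 44 mm in diameter, from z = 0 to the seat underside, each leg's axis is inset half a diameter from the nearest pair of seat edges (so the leg's bounding box is flush with the corner).

B is an open storage box with external size 152×139×245 mm and wall thickness 19 mm (the base is also 19 mm thick). The base covers the whole footprint; the four walls stand on the base, with the y-facing walls full-width and the x-facing walls fitting between their inner faces.

The open box is on top of the stool.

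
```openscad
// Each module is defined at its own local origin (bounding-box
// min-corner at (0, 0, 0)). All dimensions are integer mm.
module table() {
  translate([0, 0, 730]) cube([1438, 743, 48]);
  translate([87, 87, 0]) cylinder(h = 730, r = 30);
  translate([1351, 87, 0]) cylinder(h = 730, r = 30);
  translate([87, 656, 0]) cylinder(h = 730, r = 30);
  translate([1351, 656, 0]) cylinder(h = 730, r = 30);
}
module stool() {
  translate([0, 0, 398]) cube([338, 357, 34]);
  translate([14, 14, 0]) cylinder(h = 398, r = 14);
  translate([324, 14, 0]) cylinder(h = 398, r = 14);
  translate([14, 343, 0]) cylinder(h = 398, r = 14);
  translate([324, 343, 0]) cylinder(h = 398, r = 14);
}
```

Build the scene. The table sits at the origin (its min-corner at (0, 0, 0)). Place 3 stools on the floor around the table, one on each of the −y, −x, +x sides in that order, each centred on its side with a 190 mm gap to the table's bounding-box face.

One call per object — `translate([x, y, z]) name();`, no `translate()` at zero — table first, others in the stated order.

table();
translate([550, -547, 0]) stool();
translate([-528, 193, 0]) stool();
translate([1628, 193, 0]) stool();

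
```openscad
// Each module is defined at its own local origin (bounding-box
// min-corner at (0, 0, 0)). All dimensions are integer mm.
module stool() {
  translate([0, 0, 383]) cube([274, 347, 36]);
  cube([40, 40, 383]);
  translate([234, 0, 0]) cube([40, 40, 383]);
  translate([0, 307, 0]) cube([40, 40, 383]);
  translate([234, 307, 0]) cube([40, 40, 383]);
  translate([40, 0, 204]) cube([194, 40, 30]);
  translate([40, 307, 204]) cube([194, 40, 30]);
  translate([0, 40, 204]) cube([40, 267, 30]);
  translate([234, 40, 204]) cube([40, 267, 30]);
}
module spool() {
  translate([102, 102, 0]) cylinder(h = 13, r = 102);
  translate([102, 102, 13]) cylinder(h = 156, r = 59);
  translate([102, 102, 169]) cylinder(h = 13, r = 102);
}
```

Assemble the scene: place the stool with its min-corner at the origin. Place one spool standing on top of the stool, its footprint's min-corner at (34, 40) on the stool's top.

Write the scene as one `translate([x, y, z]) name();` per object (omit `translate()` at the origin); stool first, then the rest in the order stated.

stool();
translate([34, 40, 419]) spool();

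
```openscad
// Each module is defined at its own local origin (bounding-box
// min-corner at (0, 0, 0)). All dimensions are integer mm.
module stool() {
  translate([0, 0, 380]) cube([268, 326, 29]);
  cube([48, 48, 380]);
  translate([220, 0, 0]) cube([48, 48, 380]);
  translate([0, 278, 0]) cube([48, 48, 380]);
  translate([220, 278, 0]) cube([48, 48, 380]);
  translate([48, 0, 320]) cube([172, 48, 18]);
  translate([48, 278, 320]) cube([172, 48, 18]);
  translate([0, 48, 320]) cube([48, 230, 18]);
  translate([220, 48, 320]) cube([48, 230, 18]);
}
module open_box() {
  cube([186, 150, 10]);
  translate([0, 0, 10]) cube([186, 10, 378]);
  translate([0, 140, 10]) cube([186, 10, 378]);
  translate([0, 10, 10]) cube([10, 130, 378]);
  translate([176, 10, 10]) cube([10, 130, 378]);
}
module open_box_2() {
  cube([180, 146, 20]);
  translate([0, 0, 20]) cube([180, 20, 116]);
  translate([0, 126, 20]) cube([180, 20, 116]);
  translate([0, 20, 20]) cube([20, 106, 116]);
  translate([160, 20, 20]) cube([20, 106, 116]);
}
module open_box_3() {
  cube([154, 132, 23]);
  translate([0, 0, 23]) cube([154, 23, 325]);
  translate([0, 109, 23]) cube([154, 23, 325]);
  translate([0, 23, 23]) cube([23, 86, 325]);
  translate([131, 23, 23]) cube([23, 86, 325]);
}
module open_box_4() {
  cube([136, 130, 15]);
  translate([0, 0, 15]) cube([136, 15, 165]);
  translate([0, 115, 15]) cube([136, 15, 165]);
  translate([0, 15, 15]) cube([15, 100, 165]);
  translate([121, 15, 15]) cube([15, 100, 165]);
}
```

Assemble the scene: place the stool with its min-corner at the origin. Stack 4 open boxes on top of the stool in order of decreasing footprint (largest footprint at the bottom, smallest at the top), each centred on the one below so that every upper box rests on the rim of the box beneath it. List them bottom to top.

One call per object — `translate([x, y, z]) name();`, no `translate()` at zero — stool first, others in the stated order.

stool();
translate([41, 88, 409]) open_box();
translate([44, 90, 797]) open_box_2();
translate([57, 97, 933]) open_box_3();
translate([66, 98, 1281]) open_box_4();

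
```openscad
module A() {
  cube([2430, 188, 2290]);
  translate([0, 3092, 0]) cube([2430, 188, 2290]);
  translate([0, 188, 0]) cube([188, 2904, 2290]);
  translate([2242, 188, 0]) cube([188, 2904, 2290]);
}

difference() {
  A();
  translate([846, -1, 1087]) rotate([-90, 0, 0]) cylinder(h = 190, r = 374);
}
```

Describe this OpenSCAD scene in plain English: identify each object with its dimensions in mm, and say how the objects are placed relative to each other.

A is a box-shaped house frame (walls only): outside footprint 2430×3280 mm, wall height 2290 mm, wall thickness 188 mm. The two y-facing walls run the full x-width; the two x-facing walls fit between the inner faces of the y-facing walls.

The house frame has a circular hole of radius 374 mm through its front wall, centred at (x = 846, z = 1087).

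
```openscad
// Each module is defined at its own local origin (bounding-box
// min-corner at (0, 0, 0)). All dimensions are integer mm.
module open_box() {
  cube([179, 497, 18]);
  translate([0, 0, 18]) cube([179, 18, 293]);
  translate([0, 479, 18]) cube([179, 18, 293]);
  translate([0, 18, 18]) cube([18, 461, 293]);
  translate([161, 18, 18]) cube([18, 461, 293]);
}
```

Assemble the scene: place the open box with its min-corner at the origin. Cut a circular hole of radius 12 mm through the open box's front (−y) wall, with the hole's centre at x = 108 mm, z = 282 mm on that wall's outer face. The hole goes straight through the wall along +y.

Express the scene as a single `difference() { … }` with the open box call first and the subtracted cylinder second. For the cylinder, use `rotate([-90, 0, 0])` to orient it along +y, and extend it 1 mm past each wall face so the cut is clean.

difference() {
  open_box();
  translate([108, -1, 282]) rotate([-90, 0, 0]) cylinder(h = 20, r = 12);
}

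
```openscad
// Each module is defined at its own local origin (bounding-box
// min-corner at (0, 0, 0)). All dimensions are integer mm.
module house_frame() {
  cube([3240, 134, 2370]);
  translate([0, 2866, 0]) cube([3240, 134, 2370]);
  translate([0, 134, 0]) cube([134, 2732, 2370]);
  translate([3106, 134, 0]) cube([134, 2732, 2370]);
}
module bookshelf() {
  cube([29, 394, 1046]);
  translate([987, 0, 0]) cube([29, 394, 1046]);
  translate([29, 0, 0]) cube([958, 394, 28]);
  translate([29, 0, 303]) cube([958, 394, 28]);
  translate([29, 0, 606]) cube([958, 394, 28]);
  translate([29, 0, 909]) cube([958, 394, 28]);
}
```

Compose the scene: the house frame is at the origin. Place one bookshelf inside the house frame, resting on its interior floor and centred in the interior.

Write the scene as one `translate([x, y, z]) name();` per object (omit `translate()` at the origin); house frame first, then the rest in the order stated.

house_frame();
translate([1112, 1303, 0]) bookshelf();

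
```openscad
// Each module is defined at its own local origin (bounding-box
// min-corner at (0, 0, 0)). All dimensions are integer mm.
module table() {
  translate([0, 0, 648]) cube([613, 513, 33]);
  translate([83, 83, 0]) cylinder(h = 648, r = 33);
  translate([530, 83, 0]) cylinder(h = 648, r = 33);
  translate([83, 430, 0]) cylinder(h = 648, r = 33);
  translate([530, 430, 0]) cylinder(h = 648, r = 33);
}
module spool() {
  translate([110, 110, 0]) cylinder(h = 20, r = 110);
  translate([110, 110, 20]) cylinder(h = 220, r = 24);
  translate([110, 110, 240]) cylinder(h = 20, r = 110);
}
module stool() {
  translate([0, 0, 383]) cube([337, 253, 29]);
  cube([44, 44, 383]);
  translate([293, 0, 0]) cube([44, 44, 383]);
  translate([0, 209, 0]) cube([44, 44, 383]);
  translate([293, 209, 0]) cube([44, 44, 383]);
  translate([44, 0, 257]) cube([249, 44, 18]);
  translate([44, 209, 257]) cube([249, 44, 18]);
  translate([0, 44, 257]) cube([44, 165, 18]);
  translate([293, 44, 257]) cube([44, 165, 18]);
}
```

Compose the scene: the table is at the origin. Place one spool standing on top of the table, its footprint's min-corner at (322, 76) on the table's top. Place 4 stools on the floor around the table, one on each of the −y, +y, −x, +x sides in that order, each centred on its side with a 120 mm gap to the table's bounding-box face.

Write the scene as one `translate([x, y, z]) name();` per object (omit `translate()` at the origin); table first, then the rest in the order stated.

table();
translate([322, 76, 681]) spool();
translate([138, -373, 0]) stool();
translate([138, 633, 0]) stool();
translate([-457, 130, 0]) stool();
translate([733, 130, 0]) stool();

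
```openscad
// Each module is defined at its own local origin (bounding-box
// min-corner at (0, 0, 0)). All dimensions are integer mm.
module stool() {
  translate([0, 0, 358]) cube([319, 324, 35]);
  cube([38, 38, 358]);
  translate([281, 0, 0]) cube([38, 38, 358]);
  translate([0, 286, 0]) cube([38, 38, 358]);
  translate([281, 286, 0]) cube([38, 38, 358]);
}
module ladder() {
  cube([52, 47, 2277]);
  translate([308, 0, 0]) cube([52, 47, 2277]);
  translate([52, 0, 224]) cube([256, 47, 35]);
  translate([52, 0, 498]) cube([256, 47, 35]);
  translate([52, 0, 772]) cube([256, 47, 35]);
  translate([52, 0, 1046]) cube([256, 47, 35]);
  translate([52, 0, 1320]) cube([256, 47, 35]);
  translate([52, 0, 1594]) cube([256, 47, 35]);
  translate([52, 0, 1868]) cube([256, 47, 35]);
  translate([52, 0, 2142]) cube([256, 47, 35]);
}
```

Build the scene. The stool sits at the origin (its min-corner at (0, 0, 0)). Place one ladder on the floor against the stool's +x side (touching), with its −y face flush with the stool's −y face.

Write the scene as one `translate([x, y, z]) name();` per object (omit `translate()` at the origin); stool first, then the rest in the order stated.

stool();
translate([319, 0, 0]) ladder();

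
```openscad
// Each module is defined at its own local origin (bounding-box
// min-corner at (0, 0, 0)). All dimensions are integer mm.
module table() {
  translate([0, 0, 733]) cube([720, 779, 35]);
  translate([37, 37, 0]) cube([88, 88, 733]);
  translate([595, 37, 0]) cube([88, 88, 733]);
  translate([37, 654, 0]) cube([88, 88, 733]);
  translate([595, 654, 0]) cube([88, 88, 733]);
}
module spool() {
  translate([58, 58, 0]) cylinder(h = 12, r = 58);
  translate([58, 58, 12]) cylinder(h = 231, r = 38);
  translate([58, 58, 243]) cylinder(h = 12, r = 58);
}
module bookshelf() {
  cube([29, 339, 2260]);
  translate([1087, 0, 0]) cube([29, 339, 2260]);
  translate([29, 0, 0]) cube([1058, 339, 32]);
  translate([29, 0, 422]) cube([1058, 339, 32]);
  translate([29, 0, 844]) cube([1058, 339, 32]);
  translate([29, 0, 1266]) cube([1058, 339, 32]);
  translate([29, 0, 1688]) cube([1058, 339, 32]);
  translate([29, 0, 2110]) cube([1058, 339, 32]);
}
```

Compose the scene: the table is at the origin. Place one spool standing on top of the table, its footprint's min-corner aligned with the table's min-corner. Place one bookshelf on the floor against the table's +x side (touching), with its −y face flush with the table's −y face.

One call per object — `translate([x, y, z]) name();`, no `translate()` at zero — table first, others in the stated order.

table();
translate([0, 0, 768]) spool();
translate([720, 0, 0]) bookshelf();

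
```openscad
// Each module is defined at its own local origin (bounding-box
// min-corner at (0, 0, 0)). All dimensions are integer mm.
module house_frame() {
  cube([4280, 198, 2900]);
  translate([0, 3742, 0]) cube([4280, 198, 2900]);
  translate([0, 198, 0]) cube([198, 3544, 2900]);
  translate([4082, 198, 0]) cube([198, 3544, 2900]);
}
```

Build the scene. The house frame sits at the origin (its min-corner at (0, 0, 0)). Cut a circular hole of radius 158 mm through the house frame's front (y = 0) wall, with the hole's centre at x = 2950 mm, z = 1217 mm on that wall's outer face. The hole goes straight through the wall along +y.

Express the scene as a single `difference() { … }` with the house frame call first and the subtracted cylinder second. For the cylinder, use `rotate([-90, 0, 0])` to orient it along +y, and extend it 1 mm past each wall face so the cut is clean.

difference() {
  house_frame();
  translate([2950, -1, 1217]) rotate([-90, 0, 0]) cylinder(h = 200, r = 158);
}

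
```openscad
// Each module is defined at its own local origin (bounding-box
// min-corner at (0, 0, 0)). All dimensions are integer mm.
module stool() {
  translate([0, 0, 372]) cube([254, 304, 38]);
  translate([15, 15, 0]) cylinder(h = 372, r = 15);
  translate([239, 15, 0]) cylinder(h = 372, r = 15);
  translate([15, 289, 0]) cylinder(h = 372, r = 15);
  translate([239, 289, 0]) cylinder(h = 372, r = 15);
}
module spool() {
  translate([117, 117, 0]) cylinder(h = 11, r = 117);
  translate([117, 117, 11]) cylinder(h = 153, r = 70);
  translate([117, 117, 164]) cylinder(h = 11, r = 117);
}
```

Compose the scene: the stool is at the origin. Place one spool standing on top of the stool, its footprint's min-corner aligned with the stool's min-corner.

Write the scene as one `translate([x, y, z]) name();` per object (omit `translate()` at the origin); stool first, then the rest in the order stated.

stool();
translate([0, 0, 410]) spool();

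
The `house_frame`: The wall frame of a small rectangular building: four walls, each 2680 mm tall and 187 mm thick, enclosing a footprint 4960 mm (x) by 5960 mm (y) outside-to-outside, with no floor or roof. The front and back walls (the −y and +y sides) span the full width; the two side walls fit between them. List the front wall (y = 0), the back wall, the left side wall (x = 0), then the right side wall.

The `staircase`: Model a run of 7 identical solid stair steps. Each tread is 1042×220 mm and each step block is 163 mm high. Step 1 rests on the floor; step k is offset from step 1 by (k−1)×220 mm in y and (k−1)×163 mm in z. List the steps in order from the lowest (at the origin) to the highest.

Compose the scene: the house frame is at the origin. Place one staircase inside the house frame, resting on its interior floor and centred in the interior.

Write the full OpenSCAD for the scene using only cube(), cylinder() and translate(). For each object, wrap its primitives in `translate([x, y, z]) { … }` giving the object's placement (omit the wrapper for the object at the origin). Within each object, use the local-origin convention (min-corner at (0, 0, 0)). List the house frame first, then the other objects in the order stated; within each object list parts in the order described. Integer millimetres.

cube([4960, 187, 2680]);
translate([0, 5773, 0]) cube([4960, 187, 2680]);
translate([0, 187, 0]) cube([187, 5586, 2680]);
translate([4773, 187, 0]) cube([187, 5586, 2680]);
translate([1959, 2210, 0]) {
  cube([1042, 220, 163]);
  translate([0, 220, 163]) cube([1042, 220, 163]);
  translate([0, 440, 326]) cube([1042, 220, 163]);
  translate([0, 660, 489]) cube([1042, 220, 163]);
  translate([0, 880, 652]) cube([1042, 220, 163]);
  translate([0, 1100, 815]) cube([1042, 220, 163]);
  translate([0, 1320, 978]) cube([1042, 220, 163]);
}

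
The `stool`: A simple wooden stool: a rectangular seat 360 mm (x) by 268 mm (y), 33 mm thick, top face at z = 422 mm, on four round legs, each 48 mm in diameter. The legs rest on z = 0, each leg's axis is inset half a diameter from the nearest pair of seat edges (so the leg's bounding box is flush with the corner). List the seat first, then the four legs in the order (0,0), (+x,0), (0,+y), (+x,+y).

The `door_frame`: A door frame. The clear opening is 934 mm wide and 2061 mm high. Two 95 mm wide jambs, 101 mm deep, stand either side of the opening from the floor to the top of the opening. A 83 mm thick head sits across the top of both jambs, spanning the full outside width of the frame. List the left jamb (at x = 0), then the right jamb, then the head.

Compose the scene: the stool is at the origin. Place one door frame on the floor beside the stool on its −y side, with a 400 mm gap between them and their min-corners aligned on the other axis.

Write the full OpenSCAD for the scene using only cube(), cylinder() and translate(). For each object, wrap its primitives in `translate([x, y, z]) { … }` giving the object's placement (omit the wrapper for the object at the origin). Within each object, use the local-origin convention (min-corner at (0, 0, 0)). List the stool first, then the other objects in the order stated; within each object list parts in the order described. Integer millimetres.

translate([0, 0, 389]) cube([360, 268, 33]);
translate([24, 24, 0]) cylinder(h = 389, r = 24);
translate([336, 24, 0]) cylinder(h = 389, r = 24);
translate([24, 244, 0]) cylinder(h = 389, r = 24);
translate([336, 244, 0]) cylinder(h = 389, r = 24);
translate([0, -501, 0]) {
  cube([95, 101, 2061]);
  translate([1029, 0, 0]) cube([95, 101, 2061]);
  translate([0, 0, 2061]) cube([1124, 101, 83]);
}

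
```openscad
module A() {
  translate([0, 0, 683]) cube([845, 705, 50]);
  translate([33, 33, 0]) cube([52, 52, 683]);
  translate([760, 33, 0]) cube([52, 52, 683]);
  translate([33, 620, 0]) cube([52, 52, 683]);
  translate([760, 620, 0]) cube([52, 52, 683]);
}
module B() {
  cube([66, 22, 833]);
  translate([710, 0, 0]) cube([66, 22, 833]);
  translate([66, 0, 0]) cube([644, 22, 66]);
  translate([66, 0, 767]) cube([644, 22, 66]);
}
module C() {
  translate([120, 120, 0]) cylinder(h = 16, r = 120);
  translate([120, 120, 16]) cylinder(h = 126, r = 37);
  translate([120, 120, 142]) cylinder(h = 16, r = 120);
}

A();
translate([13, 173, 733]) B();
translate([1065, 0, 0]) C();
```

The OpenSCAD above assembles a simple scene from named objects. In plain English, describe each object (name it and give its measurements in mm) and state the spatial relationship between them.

A is a table: top 845 mm (x) × 705 mm (y), 50 mm thick, upper face at z = 733 mm, on four 52×52 mm square legs, each inset 33 mm from the nearest pair of top edges, running from z = 0 to the bottom of the top.

B is a rectangular picture frame lying in the x–z plane (depth along y). The opening is 644 mm wide (x) by 701 mm tall (z), surrounded by a border 66 mm wide on all four sides. The frame is 22 mm deep and is made of two full-height vertical stiles with two horizontal rails fitted between them.

C is a spool: two coaxial disc flanges of radius 120 mm and thickness 16 mm, joined by a core cylinder of radius 37 mm and height 126 mm. The lower flange rests on z = 0 and the three cylinders share a vertical axis.

The picture frame is on top of the table. The spool is on the floor beside the table on its +x side.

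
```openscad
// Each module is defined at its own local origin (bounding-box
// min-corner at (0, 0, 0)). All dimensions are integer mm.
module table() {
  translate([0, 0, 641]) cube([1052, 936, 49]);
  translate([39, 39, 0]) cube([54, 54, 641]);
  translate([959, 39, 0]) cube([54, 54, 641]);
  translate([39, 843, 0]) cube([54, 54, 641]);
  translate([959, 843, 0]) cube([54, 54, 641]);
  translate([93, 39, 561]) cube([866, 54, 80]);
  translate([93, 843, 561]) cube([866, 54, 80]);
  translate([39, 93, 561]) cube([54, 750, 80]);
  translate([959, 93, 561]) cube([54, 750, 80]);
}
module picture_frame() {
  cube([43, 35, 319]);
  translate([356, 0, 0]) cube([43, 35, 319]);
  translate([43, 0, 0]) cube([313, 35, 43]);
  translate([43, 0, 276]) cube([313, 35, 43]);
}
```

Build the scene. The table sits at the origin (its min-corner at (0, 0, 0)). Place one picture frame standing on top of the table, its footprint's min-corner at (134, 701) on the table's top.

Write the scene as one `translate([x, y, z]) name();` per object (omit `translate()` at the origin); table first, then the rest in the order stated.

table();
translate([134, 701, 690]) picture_frame();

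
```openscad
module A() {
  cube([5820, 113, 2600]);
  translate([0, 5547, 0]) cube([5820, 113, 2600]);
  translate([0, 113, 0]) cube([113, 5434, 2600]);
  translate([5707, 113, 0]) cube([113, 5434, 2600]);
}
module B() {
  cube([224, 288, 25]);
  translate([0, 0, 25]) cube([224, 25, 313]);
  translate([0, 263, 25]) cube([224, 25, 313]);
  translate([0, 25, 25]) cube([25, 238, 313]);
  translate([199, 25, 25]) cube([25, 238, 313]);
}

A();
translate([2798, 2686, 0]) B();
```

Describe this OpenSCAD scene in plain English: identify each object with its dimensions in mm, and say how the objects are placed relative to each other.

A is a box-shaped house frame (walls only): outside footprint 5820×5660 mm, wall height 2600 mm, wall thickness 113 mm. The two y-facing walls run the full x-width; the two x-facing walls fit between the inner faces of the y-facing walls.

B is an open-topped rectangular box: outside dimensions 224×288×338 mm, with a uniform wall and base thickness of 25 mm. The base is a full 224×288 slab on the floor; four walls sit on top of the base. The front and back walls (the −y and +y sides) span the full width; the two side walls fit between them.

The open box sits inside the house frame, centred.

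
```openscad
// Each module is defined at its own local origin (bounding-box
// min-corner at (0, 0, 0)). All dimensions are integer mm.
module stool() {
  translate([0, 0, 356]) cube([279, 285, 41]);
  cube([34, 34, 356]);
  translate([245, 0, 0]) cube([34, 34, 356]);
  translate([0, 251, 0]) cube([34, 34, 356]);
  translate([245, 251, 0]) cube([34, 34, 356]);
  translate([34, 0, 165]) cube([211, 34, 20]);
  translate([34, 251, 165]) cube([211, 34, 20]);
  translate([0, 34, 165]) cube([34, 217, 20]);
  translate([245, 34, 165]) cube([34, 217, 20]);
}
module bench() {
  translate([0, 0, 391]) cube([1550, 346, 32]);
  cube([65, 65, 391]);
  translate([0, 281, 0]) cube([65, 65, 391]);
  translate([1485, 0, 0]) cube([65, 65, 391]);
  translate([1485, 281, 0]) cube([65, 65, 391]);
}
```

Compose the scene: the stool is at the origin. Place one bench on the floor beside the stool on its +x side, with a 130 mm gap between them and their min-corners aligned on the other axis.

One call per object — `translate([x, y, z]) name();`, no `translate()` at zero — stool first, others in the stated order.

stool();
translate([409, 0, 0]) bench();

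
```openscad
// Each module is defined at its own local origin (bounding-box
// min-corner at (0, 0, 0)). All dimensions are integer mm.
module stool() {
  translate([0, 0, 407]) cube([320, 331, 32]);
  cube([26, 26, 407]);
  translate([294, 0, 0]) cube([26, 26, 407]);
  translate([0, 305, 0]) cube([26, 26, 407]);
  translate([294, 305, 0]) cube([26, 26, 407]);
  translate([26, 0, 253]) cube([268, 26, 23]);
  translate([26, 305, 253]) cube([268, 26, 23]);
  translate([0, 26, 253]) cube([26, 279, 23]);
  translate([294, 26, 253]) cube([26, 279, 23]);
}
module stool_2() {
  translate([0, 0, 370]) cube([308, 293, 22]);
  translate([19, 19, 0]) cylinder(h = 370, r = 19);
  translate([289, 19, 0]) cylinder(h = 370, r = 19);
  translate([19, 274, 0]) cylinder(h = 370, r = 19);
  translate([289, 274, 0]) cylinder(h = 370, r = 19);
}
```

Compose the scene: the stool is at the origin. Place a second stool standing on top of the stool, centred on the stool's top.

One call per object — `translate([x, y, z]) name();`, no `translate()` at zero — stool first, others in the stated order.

stool();
translate([6, 19, 439]) stool_2();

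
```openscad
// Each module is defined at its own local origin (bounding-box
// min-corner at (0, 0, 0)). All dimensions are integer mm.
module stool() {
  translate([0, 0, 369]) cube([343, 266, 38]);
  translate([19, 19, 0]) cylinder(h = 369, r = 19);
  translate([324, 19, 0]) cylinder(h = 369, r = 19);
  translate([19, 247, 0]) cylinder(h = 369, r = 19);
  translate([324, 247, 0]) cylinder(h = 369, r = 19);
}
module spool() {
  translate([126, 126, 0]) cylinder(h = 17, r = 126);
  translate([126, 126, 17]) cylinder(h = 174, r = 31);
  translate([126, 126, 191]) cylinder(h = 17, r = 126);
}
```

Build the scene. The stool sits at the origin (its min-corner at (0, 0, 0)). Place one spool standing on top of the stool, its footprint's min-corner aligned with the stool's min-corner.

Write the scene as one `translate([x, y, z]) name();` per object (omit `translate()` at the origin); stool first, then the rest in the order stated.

stool();
translate([0, 0, 407]) spool();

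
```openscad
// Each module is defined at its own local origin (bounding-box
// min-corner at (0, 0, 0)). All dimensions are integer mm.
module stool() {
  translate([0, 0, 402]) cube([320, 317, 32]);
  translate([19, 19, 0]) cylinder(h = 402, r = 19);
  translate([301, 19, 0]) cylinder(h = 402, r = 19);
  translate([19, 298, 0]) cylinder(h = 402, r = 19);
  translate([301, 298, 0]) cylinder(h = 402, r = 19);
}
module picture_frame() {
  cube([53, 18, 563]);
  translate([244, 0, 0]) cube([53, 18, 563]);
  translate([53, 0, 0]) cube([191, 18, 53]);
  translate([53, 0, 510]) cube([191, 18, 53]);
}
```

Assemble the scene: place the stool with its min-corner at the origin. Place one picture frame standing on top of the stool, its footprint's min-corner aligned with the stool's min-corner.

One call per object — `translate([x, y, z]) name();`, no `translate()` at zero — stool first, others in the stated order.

stool();
translate([0, 0, 434]) picture_frame();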